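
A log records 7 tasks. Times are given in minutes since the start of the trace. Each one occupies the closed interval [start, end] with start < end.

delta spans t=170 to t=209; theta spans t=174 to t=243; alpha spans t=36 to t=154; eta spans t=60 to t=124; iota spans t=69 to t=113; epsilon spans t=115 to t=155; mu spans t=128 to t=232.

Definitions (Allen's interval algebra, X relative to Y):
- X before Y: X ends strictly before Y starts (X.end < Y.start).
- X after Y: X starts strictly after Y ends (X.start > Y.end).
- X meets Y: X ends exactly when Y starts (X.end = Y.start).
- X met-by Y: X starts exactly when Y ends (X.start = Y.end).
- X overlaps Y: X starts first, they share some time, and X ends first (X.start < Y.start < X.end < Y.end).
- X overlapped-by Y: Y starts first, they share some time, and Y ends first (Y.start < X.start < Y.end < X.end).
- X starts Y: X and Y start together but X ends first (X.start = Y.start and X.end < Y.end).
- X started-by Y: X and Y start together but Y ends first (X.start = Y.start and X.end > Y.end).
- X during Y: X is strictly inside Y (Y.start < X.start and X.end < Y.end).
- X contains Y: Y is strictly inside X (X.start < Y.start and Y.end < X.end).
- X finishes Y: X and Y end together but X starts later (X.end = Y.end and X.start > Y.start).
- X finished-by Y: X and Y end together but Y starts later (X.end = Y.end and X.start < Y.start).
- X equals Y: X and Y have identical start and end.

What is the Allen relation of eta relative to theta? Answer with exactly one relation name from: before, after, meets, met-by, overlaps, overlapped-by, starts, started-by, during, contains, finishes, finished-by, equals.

before

eta = [t=60, t=124]; theta = [t=174, t=243].
Compare endpoints: eta.start < theta.start, eta.start < theta.end, eta.end < theta.start, eta.end < theta.end.
That pattern is 'before'.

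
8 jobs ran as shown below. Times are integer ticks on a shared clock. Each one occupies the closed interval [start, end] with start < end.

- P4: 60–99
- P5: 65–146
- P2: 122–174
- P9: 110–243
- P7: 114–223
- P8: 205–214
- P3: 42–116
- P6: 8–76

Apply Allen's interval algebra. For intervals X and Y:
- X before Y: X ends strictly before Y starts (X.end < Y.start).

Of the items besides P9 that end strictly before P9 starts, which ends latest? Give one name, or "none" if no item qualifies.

P4

Target P9 = [110, 243].
P2 [122, 174] → during → excluded.
P3 [42, 116] → overlaps → excluded.
P4 [60, 99] → before → candidate.
P5 [65, 146] → overlaps → excluded.
P6 [8, 76] → before → candidate.
P7 [114, 223] → during → excluded.
P8 [205, 214] → during → excluded.
Among candidates, latest end is 99 → P4.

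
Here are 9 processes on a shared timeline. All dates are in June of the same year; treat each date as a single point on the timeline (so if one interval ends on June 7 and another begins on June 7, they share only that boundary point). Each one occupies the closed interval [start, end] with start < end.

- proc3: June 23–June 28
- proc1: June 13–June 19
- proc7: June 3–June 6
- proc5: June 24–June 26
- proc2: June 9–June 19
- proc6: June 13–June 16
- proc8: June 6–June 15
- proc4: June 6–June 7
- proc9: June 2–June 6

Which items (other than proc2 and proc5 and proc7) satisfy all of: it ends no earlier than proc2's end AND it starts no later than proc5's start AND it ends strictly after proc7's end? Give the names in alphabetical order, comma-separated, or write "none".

proc1, proc3

Conditions: its end is no earlier than proc2's end (X.end >= June 19) AND its start is no later than proc5's start (X.start <= June 24) AND its end is strictly after proc7's end (X.end > June 6).
proc1: end June 19 >= June 19? ✓; start June 13 <= June 24? ✓; end June 19 > June 6? ✓ → yes.
proc3: end June 28 >= June 19? ✓; start June 23 <= June 24? ✓; end June 28 > June 6? ✓ → yes.
proc4: end June 7 >= June 19? ✗; start June 6 <= June 24? ✓; end June 7 > June 6? ✓ → no.
proc6: end June 16 >= June 19? ✗; start June 13 <= June 24? ✓; end June 16 > June 6? ✓ → no.
proc8: end June 15 >= June 19? ✗; start June 6 <= June 24? ✓; end June 15 > June 6? ✓ → no.
proc9: end June 6 >= June 19? ✗; start June 2 <= June 24? ✓; end June 6 > June 6? ✗ → no.
Result: proc1, proc3.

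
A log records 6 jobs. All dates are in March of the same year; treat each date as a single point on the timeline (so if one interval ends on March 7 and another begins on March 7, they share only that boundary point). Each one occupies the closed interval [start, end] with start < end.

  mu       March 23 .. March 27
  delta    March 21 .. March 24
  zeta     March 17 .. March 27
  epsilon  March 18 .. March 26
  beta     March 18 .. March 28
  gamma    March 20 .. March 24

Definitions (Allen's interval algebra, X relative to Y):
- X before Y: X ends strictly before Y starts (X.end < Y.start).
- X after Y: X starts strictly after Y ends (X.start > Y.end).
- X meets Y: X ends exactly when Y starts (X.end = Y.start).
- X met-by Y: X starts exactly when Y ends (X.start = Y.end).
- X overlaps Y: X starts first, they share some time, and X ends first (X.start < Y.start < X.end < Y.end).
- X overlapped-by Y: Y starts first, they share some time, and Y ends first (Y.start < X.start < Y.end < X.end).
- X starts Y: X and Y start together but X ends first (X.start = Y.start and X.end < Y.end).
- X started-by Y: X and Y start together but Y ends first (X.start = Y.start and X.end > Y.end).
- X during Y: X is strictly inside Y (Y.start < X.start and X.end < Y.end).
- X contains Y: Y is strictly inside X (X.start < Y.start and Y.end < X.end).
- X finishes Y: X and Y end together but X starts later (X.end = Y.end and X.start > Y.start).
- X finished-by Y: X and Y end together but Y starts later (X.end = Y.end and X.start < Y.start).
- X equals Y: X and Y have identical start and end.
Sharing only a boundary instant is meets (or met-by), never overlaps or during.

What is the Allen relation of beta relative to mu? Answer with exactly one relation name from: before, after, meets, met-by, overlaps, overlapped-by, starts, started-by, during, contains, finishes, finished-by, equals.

contains

beta = [March 18, March 28]; mu = [March 23, March 27].
Compare endpoints: beta.start < mu.start, beta.start < mu.end, beta.end > mu.start, beta.end > mu.end.
That pattern is 'contains'.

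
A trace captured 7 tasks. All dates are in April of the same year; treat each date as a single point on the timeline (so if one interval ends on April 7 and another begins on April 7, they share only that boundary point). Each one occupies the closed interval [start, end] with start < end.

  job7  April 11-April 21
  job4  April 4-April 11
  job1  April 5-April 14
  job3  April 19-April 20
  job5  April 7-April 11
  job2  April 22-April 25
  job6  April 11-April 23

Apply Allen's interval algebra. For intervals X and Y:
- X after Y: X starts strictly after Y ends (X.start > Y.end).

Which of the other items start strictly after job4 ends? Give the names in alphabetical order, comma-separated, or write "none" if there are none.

Target job4 = [April 4, April 11].
job1 [April 5, April 14] → overlapped-by → no.
job2 [April 22, April 25] → after → yes.
job3 [April 19, April 20] → after → yes.
job5 [April 7, April 11] → finishes → no.
job6 [April 11, April 23] → met-by → no.
job7 [April 11, April 21] → met-by → no.
Result: job2, job3.

job2, job3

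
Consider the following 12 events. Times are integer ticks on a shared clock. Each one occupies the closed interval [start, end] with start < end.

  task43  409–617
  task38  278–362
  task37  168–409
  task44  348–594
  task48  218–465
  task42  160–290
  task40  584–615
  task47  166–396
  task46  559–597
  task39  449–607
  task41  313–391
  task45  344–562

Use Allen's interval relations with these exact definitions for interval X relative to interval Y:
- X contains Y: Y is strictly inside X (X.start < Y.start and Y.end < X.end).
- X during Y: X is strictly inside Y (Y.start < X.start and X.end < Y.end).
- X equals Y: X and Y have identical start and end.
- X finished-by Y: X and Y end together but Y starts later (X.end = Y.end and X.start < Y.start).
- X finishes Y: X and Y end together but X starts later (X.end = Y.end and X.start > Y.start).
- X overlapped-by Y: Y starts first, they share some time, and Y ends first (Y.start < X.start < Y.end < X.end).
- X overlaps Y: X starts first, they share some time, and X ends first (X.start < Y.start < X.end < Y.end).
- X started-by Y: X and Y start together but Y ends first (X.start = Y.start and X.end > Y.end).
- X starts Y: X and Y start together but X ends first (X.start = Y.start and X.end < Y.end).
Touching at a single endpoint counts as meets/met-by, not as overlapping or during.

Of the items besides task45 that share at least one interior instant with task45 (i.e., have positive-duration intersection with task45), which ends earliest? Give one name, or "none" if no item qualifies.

Target task45 = [344, 562].
task37 [168, 409] → overlaps → candidate.
task38 [278, 362] → overlaps → candidate.
task39 [449, 607] → overlapped-by → candidate.
task40 [584, 615] → after → excluded.
task41 [313, 391] → overlaps → candidate.
task42 [160, 290] → before → excluded.
task43 [409, 617] → overlapped-by → candidate.
task44 [348, 594] → overlapped-by → candidate.
task46 [559, 597] → overlapped-by → candidate.
task47 [166, 396] → overlaps → candidate.
task48 [218, 465] → overlaps → candidate.
Among candidates, earliest end is 362 → task38.

task38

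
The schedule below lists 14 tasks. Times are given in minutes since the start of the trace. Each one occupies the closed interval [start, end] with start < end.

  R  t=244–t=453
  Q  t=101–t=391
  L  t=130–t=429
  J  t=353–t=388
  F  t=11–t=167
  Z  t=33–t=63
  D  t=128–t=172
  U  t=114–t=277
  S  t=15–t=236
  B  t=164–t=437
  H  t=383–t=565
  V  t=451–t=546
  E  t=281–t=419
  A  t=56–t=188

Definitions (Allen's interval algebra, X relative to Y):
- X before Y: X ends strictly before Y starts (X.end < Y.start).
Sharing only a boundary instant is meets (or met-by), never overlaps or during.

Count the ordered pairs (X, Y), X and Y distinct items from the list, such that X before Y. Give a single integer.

39

Checking all 182 ordered pairs for relation 'before'; matching pairs in alphabetical order:
(A, E): A before E ✓
(A, H): A before H ✓
(A, J): A before J ✓
(A, R): A before R ✓
(A, V): A before V ✓
(B, V): B before V ✓
(D, E): D before E ✓
(D, H): D before H ✓
(D, J): D before J ✓
(D, R): D before R ✓
(D, V): D before V ✓
(E, V): E before V ✓
(F, E): F before E ✓
(F, H): F before H ✓
(F, J): F before J ✓
(F, R): F before R ✓
(F, V): F before V ✓
(J, V): J before V ✓
(L, V): L before V ✓
(Q, V): Q before V ✓
(S, E): S before E ✓
(S, H): S before H ✓
(S, J): S before J ✓
(S, R): S before R ✓
... plus 15 further pairs not listed.
Count: 39.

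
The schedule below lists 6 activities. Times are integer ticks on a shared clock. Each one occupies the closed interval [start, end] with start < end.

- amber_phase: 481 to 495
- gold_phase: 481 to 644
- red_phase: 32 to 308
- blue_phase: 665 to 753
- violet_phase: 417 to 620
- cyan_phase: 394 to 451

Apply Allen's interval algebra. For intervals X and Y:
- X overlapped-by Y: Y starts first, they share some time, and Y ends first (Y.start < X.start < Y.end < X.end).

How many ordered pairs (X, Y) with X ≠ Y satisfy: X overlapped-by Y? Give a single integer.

Checking all 30 ordered pairs for relation 'overlapped-by'; matching pairs in alphabetical order:
(gold_phase, violet_phase): gold_phase overlapped-by violet_phase ✓
(violet_phase, cyan_phase): violet_phase overlapped-by cyan_phase ✓
Count: 2.

2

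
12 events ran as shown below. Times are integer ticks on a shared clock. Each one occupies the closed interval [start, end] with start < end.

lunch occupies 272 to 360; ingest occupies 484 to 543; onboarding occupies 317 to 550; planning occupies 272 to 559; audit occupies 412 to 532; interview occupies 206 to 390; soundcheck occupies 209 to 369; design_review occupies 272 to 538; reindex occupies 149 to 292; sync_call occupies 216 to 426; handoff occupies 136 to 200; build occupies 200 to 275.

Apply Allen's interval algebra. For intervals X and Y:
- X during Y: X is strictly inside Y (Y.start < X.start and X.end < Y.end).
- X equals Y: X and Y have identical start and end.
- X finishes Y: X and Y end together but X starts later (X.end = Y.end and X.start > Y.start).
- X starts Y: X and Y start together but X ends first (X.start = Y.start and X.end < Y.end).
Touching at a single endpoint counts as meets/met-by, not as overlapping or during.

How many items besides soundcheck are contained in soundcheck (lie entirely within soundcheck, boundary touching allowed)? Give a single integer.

Target soundcheck = [209, 369].
audit [412, 532] → after → no.
build [200, 275] → overlaps → no.
design_review [272, 538] → overlapped-by → no.
handoff [136, 200] → before → no.
ingest [484, 543] → after → no.
interview [206, 390] → contains → no.
lunch [272, 360] → during → counts.
onboarding [317, 550] → overlapped-by → no.
planning [272, 559] → overlapped-by → no.
reindex [149, 292] → overlaps → no.
sync_call [216, 426] → overlapped-by → no.
Total: 1.

1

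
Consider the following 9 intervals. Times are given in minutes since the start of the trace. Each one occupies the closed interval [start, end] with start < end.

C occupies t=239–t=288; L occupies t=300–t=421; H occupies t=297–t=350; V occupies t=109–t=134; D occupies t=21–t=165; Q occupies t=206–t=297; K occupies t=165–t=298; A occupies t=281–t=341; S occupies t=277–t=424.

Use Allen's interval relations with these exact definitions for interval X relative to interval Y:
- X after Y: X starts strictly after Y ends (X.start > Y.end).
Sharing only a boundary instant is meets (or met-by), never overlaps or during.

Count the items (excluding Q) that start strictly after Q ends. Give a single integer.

Target Q = [t=206, t=297].
A [t=281, t=341] → overlapped-by → no.
C [t=239, t=288] → during → no.
D [t=21, t=165] → before → no.
H [t=297, t=350] → met-by → no.
K [t=165, t=298] → contains → no.
L [t=300, t=421] → after → counts.
S [t=277, t=424] → overlapped-by → no.
V [t=109, t=134] → before → no.
Total: 1.

1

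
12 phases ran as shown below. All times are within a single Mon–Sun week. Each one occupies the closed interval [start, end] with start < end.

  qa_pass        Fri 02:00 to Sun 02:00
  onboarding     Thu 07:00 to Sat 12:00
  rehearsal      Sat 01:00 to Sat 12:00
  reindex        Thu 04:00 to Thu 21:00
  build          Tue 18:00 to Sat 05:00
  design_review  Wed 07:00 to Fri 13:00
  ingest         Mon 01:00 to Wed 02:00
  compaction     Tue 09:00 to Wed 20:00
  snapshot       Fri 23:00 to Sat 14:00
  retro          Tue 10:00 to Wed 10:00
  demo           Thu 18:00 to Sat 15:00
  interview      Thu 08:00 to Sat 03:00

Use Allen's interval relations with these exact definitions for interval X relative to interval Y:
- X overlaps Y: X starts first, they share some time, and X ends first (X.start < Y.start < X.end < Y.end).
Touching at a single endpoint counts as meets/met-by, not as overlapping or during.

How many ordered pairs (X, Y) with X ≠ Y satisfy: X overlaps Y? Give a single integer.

27

Checking all 132 ordered pairs for relation 'overlaps'; matching pairs in alphabetical order:
(build, demo): build overlaps demo ✓
(build, onboarding): build overlaps onboarding ✓
(build, qa_pass): build overlaps qa_pass ✓
(build, rehearsal): build overlaps rehearsal ✓
(build, snapshot): build overlaps snapshot ✓
(compaction, build): compaction overlaps build ✓
(compaction, design_review): compaction overlaps design_review ✓
(demo, qa_pass): demo overlaps qa_pass ✓
(design_review, demo): design_review overlaps demo ✓
(design_review, interview): design_review overlaps interview ✓
(design_review, onboarding): design_review overlaps onboarding ✓
(design_review, qa_pass): design_review overlaps qa_pass ✓
(ingest, build): ingest overlaps build ✓
(ingest, compaction): ingest overlaps compaction ✓
(ingest, retro): ingest overlaps retro ✓
(interview, demo): interview overlaps demo ✓
(interview, qa_pass): interview overlaps qa_pass ✓
(interview, rehearsal): interview overlaps rehearsal ✓
(interview, snapshot): interview overlaps snapshot ✓
(onboarding, demo): onboarding overlaps demo ✓
(onboarding, qa_pass): onboarding overlaps qa_pass ✓
(onboarding, snapshot): onboarding overlaps snapshot ✓
(reindex, demo): reindex overlaps demo ✓
(reindex, interview): reindex overlaps interview ✓
... plus 3 further pairs not listed.
Count: 27.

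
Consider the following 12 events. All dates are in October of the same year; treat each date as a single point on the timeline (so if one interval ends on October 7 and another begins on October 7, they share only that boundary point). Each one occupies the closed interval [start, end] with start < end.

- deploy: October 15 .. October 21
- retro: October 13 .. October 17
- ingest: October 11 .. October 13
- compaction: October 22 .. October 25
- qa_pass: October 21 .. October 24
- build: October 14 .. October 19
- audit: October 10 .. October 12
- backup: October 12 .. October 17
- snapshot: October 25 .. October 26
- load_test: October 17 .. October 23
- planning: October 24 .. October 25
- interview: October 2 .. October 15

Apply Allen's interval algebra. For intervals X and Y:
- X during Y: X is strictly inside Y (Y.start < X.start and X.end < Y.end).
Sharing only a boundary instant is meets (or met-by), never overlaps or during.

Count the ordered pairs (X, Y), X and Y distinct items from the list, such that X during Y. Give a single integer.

2

Checking all 132 ordered pairs for relation 'during'; matching pairs in alphabetical order:
(audit, interview): audit during interview ✓
(ingest, interview): ingest during interview ✓
Count: 2.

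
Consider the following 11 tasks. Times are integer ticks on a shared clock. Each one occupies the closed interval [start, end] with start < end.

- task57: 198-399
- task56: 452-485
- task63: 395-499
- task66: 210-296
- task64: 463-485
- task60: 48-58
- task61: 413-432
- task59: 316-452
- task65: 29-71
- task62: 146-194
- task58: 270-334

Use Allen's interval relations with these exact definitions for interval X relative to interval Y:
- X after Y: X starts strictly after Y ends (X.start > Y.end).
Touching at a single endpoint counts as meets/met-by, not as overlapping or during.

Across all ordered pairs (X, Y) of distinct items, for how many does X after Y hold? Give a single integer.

Checking all 110 ordered pairs for relation 'after'; matching pairs in alphabetical order:
(task56, task57): task56 after task57 ✓
(task56, task58): task56 after task58 ✓
(task56, task60): task56 after task60 ✓
(task56, task61): task56 after task61 ✓
(task56, task62): task56 after task62 ✓
(task56, task65): task56 after task65 ✓
(task56, task66): task56 after task66 ✓
(task57, task60): task57 after task60 ✓
(task57, task62): task57 after task62 ✓
(task57, task65): task57 after task65 ✓
(task58, task60): task58 after task60 ✓
(task58, task62): task58 after task62 ✓
(task58, task65): task58 after task65 ✓
(task59, task60): task59 after task60 ✓
(task59, task62): task59 after task62 ✓
(task59, task65): task59 after task65 ✓
(task59, task66): task59 after task66 ✓
(task61, task57): task61 after task57 ✓
(task61, task58): task61 after task58 ✓
(task61, task60): task61 after task60 ✓
(task61, task62): task61 after task62 ✓
(task61, task65): task61 after task65 ✓
(task61, task66): task61 after task66 ✓
(task62, task60): task62 after task60 ✓
... plus 17 further pairs not listed.
Count: 41.

41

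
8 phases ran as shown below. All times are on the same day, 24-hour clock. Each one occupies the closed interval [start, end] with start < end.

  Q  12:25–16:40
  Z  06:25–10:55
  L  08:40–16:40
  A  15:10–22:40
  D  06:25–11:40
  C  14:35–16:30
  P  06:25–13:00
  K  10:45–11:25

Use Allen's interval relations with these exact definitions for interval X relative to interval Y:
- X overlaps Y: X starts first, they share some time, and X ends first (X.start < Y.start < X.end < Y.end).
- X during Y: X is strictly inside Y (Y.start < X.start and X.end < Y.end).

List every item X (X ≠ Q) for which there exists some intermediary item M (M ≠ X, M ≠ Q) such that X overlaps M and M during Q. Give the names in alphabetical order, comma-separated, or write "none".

none

Target Q = [12:25, 16:40].
Intermediaries M with M during Q: C.
Via C — items with X overlaps C: none.
Union: none.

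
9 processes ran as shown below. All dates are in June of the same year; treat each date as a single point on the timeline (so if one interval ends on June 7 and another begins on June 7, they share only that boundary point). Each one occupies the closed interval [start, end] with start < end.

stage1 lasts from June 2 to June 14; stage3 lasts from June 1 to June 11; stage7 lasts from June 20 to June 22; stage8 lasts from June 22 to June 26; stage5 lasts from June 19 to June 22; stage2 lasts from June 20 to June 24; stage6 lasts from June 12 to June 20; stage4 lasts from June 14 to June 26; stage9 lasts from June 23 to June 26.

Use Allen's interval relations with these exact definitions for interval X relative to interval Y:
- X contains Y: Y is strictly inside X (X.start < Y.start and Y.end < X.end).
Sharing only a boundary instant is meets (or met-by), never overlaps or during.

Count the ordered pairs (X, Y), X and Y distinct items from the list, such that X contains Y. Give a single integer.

3

Checking all 72 ordered pairs for relation 'contains'; matching pairs in alphabetical order:
(stage4, stage2): stage4 contains stage2 ✓
(stage4, stage5): stage4 contains stage5 ✓
(stage4, stage7): stage4 contains stage7 ✓
Count: 3.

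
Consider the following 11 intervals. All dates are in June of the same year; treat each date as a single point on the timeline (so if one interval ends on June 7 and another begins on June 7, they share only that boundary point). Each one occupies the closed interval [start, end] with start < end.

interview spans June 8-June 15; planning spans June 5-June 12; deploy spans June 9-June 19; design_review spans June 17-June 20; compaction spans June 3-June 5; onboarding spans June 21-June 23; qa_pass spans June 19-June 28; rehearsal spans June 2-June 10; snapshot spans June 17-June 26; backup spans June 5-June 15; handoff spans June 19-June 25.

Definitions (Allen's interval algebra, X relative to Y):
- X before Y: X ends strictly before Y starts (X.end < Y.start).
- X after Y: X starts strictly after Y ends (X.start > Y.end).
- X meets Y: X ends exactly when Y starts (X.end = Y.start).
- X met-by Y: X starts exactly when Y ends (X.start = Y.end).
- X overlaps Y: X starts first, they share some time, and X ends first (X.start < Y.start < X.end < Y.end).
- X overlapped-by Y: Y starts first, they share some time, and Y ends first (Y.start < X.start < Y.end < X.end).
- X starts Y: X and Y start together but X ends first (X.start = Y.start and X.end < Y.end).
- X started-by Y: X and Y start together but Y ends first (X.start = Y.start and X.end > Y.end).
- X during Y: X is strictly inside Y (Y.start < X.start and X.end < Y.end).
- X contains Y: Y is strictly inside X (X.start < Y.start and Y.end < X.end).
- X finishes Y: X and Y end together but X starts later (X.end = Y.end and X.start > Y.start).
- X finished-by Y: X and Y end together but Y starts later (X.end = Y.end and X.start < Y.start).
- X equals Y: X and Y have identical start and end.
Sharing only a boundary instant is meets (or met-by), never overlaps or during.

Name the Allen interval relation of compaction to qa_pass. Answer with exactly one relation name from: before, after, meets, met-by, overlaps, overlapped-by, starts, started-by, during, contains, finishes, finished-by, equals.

before

compaction = [June 3, June 5]; qa_pass = [June 19, June 28].
Compare endpoints: compaction.start < qa_pass.start, compaction.start < qa_pass.end, compaction.end < qa_pass.start, compaction.end < qa_pass.end.
That pattern is 'before'.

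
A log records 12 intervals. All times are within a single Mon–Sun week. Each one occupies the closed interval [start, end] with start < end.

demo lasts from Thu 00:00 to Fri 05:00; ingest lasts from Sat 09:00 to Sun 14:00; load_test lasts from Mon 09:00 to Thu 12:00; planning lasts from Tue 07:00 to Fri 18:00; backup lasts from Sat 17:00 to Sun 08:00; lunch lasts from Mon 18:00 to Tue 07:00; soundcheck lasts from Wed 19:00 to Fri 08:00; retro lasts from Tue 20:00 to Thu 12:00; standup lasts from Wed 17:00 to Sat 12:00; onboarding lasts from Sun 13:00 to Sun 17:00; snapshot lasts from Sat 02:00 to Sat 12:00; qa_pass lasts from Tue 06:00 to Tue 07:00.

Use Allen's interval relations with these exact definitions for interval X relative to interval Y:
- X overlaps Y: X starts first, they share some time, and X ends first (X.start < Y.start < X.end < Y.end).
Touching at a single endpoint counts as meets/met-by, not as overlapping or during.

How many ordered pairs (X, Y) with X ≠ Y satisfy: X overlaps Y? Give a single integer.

11

Checking all 132 ordered pairs for relation 'overlaps'; matching pairs in alphabetical order:
(ingest, onboarding): ingest overlaps onboarding ✓
(load_test, demo): load_test overlaps demo ✓
(load_test, planning): load_test overlaps planning ✓
(load_test, soundcheck): load_test overlaps soundcheck ✓
(load_test, standup): load_test overlaps standup ✓
(planning, standup): planning overlaps standup ✓
(retro, demo): retro overlaps demo ✓
(retro, soundcheck): retro overlaps soundcheck ✓
(retro, standup): retro overlaps standup ✓
(snapshot, ingest): snapshot overlaps ingest ✓
(standup, ingest): standup overlaps ingest ✓
Count: 11.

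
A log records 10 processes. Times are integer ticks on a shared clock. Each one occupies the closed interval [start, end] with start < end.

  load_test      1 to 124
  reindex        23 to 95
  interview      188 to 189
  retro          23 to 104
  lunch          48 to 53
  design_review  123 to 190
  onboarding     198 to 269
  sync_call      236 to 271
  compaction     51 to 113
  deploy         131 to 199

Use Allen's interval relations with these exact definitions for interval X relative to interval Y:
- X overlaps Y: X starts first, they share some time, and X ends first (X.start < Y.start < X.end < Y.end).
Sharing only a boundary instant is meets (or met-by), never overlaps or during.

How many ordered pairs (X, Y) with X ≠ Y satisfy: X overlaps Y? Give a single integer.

Checking all 90 ordered pairs for relation 'overlaps'; matching pairs in alphabetical order:
(deploy, onboarding): deploy overlaps onboarding ✓
(design_review, deploy): design_review overlaps deploy ✓
(load_test, design_review): load_test overlaps design_review ✓
(lunch, compaction): lunch overlaps compaction ✓
(onboarding, sync_call): onboarding overlaps sync_call ✓
(reindex, compaction): reindex overlaps compaction ✓
(retro, compaction): retro overlaps compaction ✓
Count: 7.

7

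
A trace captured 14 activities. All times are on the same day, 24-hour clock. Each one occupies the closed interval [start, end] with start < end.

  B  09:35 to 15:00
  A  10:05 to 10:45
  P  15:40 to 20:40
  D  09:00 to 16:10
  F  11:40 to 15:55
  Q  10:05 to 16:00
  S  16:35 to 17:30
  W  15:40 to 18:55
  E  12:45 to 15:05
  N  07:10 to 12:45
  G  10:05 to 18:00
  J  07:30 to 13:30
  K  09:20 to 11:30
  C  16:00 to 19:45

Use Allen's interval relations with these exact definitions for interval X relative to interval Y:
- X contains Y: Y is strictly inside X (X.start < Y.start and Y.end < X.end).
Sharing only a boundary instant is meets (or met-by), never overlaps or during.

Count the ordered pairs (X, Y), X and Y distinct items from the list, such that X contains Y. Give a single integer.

22

Checking all 182 ordered pairs for relation 'contains'; matching pairs in alphabetical order:
(B, A): B contains A ✓
(C, S): C contains S ✓
(D, A): D contains A ✓
(D, B): D contains B ✓
(D, E): D contains E ✓
(D, F): D contains F ✓
(D, K): D contains K ✓
(D, Q): D contains Q ✓
(F, E): F contains E ✓
(G, E): G contains E ✓
(G, F): G contains F ✓
(G, S): G contains S ✓
(J, A): J contains A ✓
(J, K): J contains K ✓
(K, A): K contains A ✓
(N, A): N contains A ✓
(N, K): N contains K ✓
(P, C): P contains C ✓
(P, S): P contains S ✓
(Q, E): Q contains E ✓
(Q, F): Q contains F ✓
(W, S): W contains S ✓
Count: 22.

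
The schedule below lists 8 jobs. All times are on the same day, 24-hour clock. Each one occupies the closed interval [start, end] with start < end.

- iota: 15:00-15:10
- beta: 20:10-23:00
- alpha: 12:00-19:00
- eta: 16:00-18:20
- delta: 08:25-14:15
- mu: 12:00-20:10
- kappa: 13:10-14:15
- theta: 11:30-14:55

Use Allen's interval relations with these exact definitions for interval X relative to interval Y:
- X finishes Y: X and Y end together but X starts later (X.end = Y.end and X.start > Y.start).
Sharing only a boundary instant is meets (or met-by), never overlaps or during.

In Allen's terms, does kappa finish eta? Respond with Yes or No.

No

kappa = [13:10, 14:15], eta = [16:00, 18:20].
Actual relation of kappa to eta: before.
Asked whether 'finishes' holds → No.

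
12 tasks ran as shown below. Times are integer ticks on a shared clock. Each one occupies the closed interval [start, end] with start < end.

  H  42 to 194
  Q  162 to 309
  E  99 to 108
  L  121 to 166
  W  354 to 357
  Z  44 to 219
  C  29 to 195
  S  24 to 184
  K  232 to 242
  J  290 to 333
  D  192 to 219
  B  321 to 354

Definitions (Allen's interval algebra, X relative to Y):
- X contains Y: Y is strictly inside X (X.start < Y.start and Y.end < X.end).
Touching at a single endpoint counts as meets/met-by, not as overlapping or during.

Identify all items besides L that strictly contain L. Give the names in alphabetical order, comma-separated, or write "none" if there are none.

Target L = [121, 166].
B [321, 354] → after → no.
C [29, 195] → contains → yes.
D [192, 219] → after → no.
E [99, 108] → before → no.
H [42, 194] → contains → yes.
J [290, 333] → after → no.
K [232, 242] → after → no.
Q [162, 309] → overlapped-by → no.
S [24, 184] → contains → yes.
W [354, 357] → after → no.
Z [44, 219] → contains → yes.
Result: C, H, S, Z.

C, H, S, Z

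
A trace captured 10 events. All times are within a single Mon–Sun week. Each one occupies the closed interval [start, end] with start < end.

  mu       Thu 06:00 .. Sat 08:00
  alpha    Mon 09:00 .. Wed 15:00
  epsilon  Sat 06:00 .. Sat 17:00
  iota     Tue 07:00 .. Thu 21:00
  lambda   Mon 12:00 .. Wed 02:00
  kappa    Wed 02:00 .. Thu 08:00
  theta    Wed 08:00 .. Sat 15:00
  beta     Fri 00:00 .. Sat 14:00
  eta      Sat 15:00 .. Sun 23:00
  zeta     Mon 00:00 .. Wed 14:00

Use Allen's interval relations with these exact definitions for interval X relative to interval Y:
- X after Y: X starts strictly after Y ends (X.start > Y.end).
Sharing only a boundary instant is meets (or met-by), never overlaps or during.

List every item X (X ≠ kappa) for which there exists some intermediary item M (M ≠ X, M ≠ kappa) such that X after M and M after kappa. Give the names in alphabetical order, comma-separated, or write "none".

Target kappa = [Wed 02:00, Thu 08:00].
Intermediaries M with M after kappa: beta, epsilon, eta.
Via beta — items with X after beta: eta.
Via epsilon — items with X after epsilon: none.
Via eta — items with X after eta: none.
Union: eta.

eta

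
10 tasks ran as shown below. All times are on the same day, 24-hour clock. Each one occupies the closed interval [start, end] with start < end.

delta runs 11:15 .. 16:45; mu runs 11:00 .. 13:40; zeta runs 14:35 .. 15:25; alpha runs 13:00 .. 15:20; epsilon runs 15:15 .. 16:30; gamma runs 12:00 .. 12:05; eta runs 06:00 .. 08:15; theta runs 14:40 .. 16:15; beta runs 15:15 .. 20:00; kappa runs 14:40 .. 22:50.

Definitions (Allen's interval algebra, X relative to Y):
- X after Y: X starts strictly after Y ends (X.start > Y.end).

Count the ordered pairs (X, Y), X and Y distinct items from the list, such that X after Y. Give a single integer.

20

Checking all 90 ordered pairs for relation 'after'; matching pairs in alphabetical order:
(alpha, eta): alpha after eta ✓
(alpha, gamma): alpha after gamma ✓
(beta, eta): beta after eta ✓
(beta, gamma): beta after gamma ✓
(beta, mu): beta after mu ✓
(delta, eta): delta after eta ✓
(epsilon, eta): epsilon after eta ✓
(epsilon, gamma): epsilon after gamma ✓
(epsilon, mu): epsilon after mu ✓
(gamma, eta): gamma after eta ✓
(kappa, eta): kappa after eta ✓
(kappa, gamma): kappa after gamma ✓
(kappa, mu): kappa after mu ✓
(mu, eta): mu after eta ✓
(theta, eta): theta after eta ✓
(theta, gamma): theta after gamma ✓
(theta, mu): theta after mu ✓
(zeta, eta): zeta after eta ✓
(zeta, gamma): zeta after gamma ✓
(zeta, mu): zeta after mu ✓
Count: 20.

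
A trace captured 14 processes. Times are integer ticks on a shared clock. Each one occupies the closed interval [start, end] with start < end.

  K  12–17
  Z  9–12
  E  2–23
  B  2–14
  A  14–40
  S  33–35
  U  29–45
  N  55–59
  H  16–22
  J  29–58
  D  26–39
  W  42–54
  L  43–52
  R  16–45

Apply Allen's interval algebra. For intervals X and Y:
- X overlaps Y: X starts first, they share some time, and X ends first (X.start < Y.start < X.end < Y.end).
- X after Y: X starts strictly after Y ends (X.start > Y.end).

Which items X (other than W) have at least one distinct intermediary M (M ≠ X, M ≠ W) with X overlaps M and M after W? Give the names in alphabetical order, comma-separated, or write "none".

J

Target W = [42, 54].
Intermediaries M with M after W: N.
Via N — items with X overlaps N: J.
Union: J.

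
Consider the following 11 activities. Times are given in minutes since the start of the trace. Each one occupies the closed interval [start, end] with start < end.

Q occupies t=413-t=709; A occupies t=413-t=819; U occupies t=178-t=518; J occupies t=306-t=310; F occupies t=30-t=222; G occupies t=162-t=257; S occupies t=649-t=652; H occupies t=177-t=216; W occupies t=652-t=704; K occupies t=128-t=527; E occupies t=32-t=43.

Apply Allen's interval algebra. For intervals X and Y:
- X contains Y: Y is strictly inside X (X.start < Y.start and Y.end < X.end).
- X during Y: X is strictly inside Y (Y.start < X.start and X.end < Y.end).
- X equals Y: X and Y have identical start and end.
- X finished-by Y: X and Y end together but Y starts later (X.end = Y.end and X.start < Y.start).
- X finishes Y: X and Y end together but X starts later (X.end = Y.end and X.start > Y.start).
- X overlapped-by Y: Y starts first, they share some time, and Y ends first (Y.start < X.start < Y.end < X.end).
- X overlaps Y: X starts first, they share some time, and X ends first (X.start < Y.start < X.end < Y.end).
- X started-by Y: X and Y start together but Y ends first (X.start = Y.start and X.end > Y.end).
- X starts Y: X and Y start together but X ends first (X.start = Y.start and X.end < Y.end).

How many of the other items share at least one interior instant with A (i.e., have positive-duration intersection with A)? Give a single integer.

5

Target A = [t=413, t=819].
E [t=32, t=43] → before → no.
F [t=30, t=222] → before → no.
G [t=162, t=257] → before → no.
H [t=177, t=216] → before → no.
J [t=306, t=310] → before → no.
K [t=128, t=527] → overlaps → counts.
Q [t=413, t=709] → starts → counts.
S [t=649, t=652] → during → counts.
U [t=178, t=518] → overlaps → counts.
W [t=652, t=704] → during → counts.
Total: 5.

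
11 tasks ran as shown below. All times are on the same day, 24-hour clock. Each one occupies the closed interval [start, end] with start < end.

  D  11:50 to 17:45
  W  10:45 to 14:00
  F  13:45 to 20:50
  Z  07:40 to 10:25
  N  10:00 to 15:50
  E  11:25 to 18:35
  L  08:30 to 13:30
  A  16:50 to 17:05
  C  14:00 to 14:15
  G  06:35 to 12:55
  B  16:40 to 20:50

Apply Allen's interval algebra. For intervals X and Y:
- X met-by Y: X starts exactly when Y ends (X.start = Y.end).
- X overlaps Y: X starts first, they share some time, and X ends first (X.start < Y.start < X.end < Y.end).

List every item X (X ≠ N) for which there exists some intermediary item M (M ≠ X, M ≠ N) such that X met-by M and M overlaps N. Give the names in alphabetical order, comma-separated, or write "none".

none

Target N = [10:00, 15:50].
Intermediaries M with M overlaps N: G, L, Z.
Via G — items with X met-by G: none.
Via L — items with X met-by L: none.
Via Z — items with X met-by Z: none.
Union: none.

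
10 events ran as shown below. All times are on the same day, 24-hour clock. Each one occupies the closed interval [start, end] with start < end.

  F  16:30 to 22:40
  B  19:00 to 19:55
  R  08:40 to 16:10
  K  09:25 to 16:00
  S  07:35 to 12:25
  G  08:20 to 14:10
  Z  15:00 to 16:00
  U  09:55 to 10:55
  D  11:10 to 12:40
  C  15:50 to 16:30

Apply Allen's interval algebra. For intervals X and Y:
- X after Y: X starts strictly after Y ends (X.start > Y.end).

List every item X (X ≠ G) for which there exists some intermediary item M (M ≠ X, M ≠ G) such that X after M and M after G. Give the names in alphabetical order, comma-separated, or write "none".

B, F

Target G = [08:20, 14:10].
Intermediaries M with M after G: B, C, F, Z.
Via B — items with X after B: none.
Via C — items with X after C: B.
Via F — items with X after F: none.
Via Z — items with X after Z: B, F.
Union: B, F.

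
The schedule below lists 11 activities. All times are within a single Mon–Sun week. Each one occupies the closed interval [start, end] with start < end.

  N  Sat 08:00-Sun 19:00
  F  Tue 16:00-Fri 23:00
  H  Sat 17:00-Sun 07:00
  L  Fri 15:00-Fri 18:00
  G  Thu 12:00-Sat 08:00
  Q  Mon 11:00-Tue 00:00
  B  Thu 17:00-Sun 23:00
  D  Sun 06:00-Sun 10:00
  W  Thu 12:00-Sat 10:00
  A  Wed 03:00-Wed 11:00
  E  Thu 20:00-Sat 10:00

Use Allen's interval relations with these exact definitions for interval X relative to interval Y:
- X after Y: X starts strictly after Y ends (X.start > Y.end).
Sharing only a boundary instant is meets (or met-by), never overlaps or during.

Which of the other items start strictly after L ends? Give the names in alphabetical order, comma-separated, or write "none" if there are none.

Target L = [Fri 15:00, Fri 18:00].
A [Wed 03:00, Wed 11:00] → before → no.
B [Thu 17:00, Sun 23:00] → contains → no.
D [Sun 06:00, Sun 10:00] → after → yes.
E [Thu 20:00, Sat 10:00] → contains → no.
F [Tue 16:00, Fri 23:00] → contains → no.
G [Thu 12:00, Sat 08:00] → contains → no.
H [Sat 17:00, Sun 07:00] → after → yes.
N [Sat 08:00, Sun 19:00] → after → yes.
Q [Mon 11:00, Tue 00:00] → before → no.
W [Thu 12:00, Sat 10:00] → contains → no.
Result: D, H, N.

D, H, N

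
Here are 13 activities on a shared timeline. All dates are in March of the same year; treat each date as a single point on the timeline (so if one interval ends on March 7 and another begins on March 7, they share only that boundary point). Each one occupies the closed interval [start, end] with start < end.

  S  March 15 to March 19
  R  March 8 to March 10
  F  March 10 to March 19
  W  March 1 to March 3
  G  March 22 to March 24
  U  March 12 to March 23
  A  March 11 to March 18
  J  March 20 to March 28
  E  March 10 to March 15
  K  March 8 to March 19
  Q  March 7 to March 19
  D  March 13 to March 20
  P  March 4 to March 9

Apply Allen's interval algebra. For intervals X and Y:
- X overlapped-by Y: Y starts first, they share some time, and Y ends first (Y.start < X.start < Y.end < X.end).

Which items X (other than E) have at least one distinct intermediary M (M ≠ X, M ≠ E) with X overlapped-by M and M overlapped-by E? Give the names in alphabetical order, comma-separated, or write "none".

D, G, J, S, U

Target E = [March 10, March 15].
Intermediaries M with M overlapped-by E: A, D, U.
Via A — items with X overlapped-by A: D, S, U.
Via D — items with X overlapped-by D: none.
Via U — items with X overlapped-by U: G, J.
Union: D, G, J, S, U.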